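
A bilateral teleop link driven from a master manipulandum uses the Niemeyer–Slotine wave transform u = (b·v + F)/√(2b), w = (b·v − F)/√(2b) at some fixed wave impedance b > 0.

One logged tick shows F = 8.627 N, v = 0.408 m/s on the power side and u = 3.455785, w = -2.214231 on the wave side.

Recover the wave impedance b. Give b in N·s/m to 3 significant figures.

u + w = 1.241554;  u + w = √(2b)·v, so √(2b) = 1.241554/0.408 = 3.043025.
b = (√(2b))²/2 = 9.259998/2 = 4.629999.
(Check via u − w = 2F/√(2b): u − w = 5.670016, 2F/√(2b) = 5.670017.)

b = 4.63 N·s/m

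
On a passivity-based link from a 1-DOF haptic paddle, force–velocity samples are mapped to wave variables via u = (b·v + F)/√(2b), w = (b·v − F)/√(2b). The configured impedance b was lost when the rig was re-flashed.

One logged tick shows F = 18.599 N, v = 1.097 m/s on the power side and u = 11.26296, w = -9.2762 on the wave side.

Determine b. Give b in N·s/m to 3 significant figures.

b = 1.64 N·s/m

u + w = 1.98676;  u + w = √(2b)·v, so √(2b) = 1.98676/1.097 = 1.81108.
b = (√(2b))²/2 = 3.28003/2 = 1.64001.
(Check via u − w = 2F/√(2b): u − w = 20.53916, 2F/√(2b) = 20.53907.)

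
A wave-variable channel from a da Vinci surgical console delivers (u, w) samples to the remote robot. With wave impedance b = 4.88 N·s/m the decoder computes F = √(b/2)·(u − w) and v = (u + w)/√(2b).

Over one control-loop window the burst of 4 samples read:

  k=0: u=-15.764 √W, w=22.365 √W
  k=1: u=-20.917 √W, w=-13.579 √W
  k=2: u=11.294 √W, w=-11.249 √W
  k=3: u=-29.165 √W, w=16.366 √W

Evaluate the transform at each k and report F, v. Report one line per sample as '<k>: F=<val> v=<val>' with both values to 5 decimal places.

0: F=-59.55940 v=2.11293
1: F=-11.46232 v=-11.04190
2: F=35.21329 v=0.01440
3: F=-71.12170 v=-4.09686

k=0: u−w=-38.12900, u+w=6.60100; √(b/2)=1.56205, √(2b)=3.12410; F=1.56205×(-38.129)=-59.55940, v=6.60100/3.12410=2.11293
k=1: u−w=-7.33800, u+w=-34.49600; √(b/2)=1.56205, √(2b)=3.12410; F=1.56205×(-7.338)=-11.46232, v=-34.49600/3.12410=-11.04190
k=2: u−w=22.54300, u+w=0.04500; √(b/2)=1.56205, √(2b)=3.12410; F=1.56205×22.543=35.21329, v=0.04500/3.12410=0.01440
k=3: u−w=-45.53100, u+w=-12.79900; √(b/2)=1.56205, √(2b)=3.12410; F=1.56205×(-45.531)=-71.12170, v=-12.79900/3.12410=-4.09686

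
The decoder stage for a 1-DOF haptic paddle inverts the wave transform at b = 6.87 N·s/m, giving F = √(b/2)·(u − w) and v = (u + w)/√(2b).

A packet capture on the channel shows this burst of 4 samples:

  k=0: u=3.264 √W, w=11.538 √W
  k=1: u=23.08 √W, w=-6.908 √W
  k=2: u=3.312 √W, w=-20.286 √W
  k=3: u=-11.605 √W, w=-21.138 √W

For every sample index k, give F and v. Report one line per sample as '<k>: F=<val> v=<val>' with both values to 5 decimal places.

0: F=-15.33483 v=3.99325
1: F=55.57902 v=4.36285
2: F=43.73595 v=-4.57921
3: F=17.66823 v=-8.83334

k=0: u−w=-8.27400, u+w=14.80200; √(b/2)=1.85338, √(2b)=3.70675; F=1.85338×(-8.274)=-15.33483, v=14.80200/3.70675=3.99325
k=1: u−w=29.98800, u+w=16.17200; √(b/2)=1.85338, √(2b)=3.70675; F=1.85338×29.988=55.57902, v=16.17200/3.70675=4.36285
k=2: u−w=23.59800, u+w=-16.97400; √(b/2)=1.85338, √(2b)=3.70675; F=1.85338×23.598=43.73595, v=-16.97400/3.70675=-4.57921
k=3: u−w=9.53300, u+w=-32.74300; √(b/2)=1.85338, √(2b)=3.70675; F=1.85338×9.533=17.66823, v=-32.74300/3.70675=-8.83334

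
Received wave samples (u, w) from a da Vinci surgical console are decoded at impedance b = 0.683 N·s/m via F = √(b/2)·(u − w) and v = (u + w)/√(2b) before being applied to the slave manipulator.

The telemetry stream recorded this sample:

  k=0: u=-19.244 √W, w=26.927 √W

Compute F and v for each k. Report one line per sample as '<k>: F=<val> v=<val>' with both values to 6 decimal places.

0: F=-26.981410 v=6.573633

k=0: u−w=-46.171000, u+w=7.683000; √(b/2)=0.584380, √(2b)=1.168760; F=0.584380×(-46.171)=-26.981410, v=7.683000/1.168760=6.573633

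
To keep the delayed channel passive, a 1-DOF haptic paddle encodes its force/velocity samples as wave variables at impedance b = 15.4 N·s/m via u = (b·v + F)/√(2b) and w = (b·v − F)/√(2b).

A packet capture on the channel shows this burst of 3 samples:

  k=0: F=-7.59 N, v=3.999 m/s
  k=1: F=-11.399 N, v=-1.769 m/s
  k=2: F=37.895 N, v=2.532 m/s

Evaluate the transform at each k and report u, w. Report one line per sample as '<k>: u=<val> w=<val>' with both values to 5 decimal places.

k=0: b·v=15.4×3.999=61.58460; √(2b)=5.54977; u=(61.58460+(-7.59))/5.54977=9.72915, w=(61.58460−(-7.59))/5.54977=12.46440
k=1: b·v=15.4×(-1.769)=-27.24260; √(2b)=5.54977; u=(-27.24260+(-11.399))/5.54977=-6.96273, w=(-27.24260−(-11.399))/5.54977=-2.85482
k=2: b·v=15.4×2.532=38.99280; √(2b)=5.54977; u=(38.99280+37.895)/5.54977=13.85422, w=(38.99280−37.895)/5.54977=0.19781

0: u=9.72915 w=12.46440
1: u=-6.96273 w=-2.85482
2: u=13.85422 w=0.19781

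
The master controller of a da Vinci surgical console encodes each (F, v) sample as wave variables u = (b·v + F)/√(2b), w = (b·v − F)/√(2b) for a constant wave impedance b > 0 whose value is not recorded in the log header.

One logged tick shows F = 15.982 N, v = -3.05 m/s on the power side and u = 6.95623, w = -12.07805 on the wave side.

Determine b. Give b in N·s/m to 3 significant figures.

b = 1.41 N·s/m

u + w = -5.1218;  u + w = √(2b)·v, so √(2b) = -5.1218/(-3.05) = 1.6793.
b = (√(2b))²/2 = 2.8200/2 = 1.4100.
(Check via u − w = 2F/√(2b): u − w = 19.0343, 2F/√(2b) = 19.0343.)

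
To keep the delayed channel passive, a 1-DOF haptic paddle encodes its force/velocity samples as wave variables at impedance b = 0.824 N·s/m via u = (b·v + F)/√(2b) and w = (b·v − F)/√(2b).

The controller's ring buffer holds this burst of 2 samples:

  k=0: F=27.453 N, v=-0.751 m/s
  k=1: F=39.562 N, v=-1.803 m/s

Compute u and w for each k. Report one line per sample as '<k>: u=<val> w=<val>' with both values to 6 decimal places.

0: u=20.903050 w=-21.867142
1: u=29.660363 w=-31.974954

k=0: b·v=0.824×(-0.751)=-0.618824; √(2b)=1.283745; u=(-0.618824+27.453)/1.283745=20.903050, w=(-0.618824−27.453)/1.283745=-21.867142
k=1: b·v=0.824×(-1.803)=-1.485672; √(2b)=1.283745; u=(-1.485672+39.562)/1.283745=29.660363, w=(-1.485672−39.562)/1.283745=-31.974954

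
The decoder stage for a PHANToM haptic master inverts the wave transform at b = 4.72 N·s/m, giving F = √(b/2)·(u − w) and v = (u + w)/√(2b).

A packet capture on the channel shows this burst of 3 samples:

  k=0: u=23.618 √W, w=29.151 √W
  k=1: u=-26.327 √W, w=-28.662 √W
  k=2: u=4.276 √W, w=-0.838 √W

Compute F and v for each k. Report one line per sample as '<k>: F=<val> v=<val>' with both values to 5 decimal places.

k=0: u−w=-5.53300, u+w=52.76900; √(b/2)=1.53623, √(2b)=3.07246; F=1.53623×(-5.533)=-8.49996, v=52.76900/3.07246=17.17485
k=1: u−w=2.33500, u+w=-54.98900; √(b/2)=1.53623, √(2b)=3.07246; F=1.53623×2.335=3.58710, v=-54.98900/3.07246=-17.89740
k=2: u−w=5.11400, u+w=3.43800; √(b/2)=1.53623, √(2b)=3.07246; F=1.53623×5.114=7.85628, v=3.43800/3.07246=1.11897

0: F=-8.49996 v=17.17485
1: F=3.58710 v=-17.89740
2: F=7.85628 v=1.11897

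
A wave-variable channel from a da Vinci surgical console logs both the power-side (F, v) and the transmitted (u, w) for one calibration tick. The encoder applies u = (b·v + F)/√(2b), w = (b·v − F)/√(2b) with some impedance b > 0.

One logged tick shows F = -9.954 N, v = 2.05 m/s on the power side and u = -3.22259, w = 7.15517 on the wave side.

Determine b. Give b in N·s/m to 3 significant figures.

u + w = 3.9326;  u + w = √(2b)·v, so √(2b) = 3.9326/2.05 = 1.9183.
b = (√(2b))²/2 = 3.6800/2 = 1.8400.
(Check via u − w = 2F/√(2b): u − w = -10.3778, 2F/√(2b) = -10.3778.)

b = 1.84 N·s/m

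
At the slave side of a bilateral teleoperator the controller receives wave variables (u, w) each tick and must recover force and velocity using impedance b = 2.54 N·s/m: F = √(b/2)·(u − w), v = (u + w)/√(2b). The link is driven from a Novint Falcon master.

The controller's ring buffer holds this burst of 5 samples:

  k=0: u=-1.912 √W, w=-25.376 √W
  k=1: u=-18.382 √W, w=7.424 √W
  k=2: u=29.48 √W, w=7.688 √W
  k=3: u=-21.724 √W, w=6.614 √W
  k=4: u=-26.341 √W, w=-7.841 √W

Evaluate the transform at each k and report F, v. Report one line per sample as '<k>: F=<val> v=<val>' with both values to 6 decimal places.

k=0: u−w=23.464000, u+w=-27.288000; √(b/2)=1.126943, √(2b)=2.253886; F=1.126943×23.464=26.442585, v=-27.288000/2.253886=-12.107092
k=1: u−w=-25.806000, u+w=-10.958000; √(b/2)=1.126943, √(2b)=2.253886; F=1.126943×(-25.806)=-29.081885, v=-10.958000/2.253886=-4.861826
k=2: u−w=21.792000, u+w=37.168000; √(b/2)=1.126943, √(2b)=2.253886; F=1.126943×21.792=24.558337, v=37.168000/2.253886=16.490633
k=3: u−w=-28.338000, u+w=-15.110000; √(b/2)=1.126943, √(2b)=2.253886; F=1.126943×(-28.338)=-31.935304, v=-15.110000/2.253886=-6.703978
k=4: u−w=-18.500000, u+w=-34.182000; √(b/2)=1.126943, √(2b)=2.253886; F=1.126943×(-18.5)=-20.848441, v=-34.182000/2.253886=-15.165810

0: F=26.442585 v=-12.107092
1: F=-29.081885 v=-4.861826
2: F=24.558337 v=16.490633
3: F=-31.935304 v=-6.703978
4: F=-20.848441 v=-15.165810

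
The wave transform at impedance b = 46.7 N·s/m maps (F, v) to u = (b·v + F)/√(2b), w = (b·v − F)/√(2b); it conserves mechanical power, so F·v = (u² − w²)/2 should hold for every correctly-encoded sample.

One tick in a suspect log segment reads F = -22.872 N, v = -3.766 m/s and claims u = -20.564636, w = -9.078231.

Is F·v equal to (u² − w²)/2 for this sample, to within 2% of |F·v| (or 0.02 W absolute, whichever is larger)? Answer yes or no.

no

F·v = (-22.872)×(-3.766) = 86.135952 W.
(u² − w²)/2 = (422.904254 − 82.414278)/2 = 170.244988 W.
|Δ| = 84.109036;  2% of max(1, |F·v|) = 1.722719.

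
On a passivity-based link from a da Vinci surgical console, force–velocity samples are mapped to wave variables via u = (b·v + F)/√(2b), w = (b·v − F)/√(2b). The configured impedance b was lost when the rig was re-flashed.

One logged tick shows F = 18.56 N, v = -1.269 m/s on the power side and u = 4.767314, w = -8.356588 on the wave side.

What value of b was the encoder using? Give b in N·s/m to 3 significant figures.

b = 4 N·s/m

u + w = -3.589274;  u + w = √(2b)·v, so √(2b) = -3.589274/(-1.269) = 2.828427.
b = (√(2b))²/2 = 8.000000/2 = 4.000000.
(Check via u − w = 2F/√(2b): u − w = 13.123902, 2F/√(2b) = 13.123902.)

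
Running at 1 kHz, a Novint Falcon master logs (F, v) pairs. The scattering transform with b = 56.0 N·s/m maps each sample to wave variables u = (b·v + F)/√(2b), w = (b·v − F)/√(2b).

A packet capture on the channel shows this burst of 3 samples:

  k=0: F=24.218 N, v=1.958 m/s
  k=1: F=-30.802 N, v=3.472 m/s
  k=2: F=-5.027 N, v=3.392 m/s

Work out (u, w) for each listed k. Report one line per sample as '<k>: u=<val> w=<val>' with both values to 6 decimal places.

0: u=12.649148 w=8.072376
1: u=15.461582 w=21.282613
2: u=17.473770 w=18.423784

k=0: b·v=56.0×1.958=109.648000; √(2b)=10.583005; u=(109.648000+24.218)/10.583005=12.649148, w=(109.648000−24.218)/10.583005=8.072376
k=1: b·v=56.0×3.472=194.432000; √(2b)=10.583005; u=(194.432000+(-30.802))/10.583005=15.461582, w=(194.432000−(-30.802))/10.583005=21.282613
k=2: b·v=56.0×3.392=189.952000; √(2b)=10.583005; u=(189.952000+(-5.027))/10.583005=17.473770, w=(189.952000−(-5.027))/10.583005=18.423784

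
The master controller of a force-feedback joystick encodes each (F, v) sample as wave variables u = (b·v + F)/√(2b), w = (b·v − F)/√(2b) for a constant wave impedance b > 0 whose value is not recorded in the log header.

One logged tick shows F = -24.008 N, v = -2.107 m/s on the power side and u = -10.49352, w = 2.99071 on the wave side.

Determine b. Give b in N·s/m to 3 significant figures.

b = 6.34 N·s/m

u + w = -7.50281;  u + w = √(2b)·v, so √(2b) = -7.50281/(-2.107) = 3.56090.
b = (√(2b))²/2 = 12.67999/2 = 6.33999.
(Check via u − w = 2F/√(2b): u − w = -13.48423, 2F/√(2b) = -13.48424.)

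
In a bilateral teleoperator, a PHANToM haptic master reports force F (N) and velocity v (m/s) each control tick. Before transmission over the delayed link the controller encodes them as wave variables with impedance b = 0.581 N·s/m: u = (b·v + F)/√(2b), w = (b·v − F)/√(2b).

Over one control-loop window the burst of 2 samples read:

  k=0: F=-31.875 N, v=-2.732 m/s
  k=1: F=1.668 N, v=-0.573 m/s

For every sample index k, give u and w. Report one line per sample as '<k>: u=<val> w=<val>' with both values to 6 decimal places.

k=0: b·v=0.581×(-2.732)=-1.587292; √(2b)=1.077961; u=(-1.587292+(-31.875))/1.077961=-31.042209, w=(-1.587292−(-31.875))/1.077961=28.097220
k=1: b·v=0.581×(-0.573)=-0.332913; √(2b)=1.077961; u=(-0.332913+1.668)/1.077961=1.238530, w=(-0.332913−1.668)/1.077961=-1.856202

0: u=-31.042209 w=28.097220
1: u=1.238530 w=-1.856202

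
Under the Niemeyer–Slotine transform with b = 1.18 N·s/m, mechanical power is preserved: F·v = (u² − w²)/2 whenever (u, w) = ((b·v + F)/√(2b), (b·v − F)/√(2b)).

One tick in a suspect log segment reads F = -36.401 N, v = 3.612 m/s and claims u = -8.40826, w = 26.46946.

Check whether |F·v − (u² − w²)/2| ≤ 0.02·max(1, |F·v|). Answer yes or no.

no

F·v = (-36.401)×3.612 = -131.48041 W.
(u² − w²)/2 = (70.69884 − 700.63231)/2 = -314.96674 W.
|Δ| = 183.48633;  2% of max(1, |F·v|) = 2.62961.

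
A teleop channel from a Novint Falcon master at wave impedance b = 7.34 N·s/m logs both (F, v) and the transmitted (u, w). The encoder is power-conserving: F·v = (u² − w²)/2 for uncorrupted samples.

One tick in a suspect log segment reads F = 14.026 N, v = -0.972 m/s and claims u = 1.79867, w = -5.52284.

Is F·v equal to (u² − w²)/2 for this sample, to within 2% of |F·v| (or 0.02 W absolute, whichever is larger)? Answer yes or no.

F·v = 14.026×(-0.972) = -13.63327 W.
(u² − w²)/2 = (3.23521 − 30.50176)/2 = -13.63327 W.
|Δ| = 0.00000;  2% of max(1, |F·v|) = 0.27267.

yes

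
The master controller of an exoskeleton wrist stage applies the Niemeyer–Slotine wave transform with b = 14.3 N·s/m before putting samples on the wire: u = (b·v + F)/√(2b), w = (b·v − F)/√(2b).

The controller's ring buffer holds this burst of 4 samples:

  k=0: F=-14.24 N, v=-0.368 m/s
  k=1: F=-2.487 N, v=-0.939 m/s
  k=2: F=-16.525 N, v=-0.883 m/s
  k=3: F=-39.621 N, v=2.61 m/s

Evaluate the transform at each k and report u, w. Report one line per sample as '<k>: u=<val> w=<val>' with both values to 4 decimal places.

k=0: b·v=14.3×(-0.368)=-5.2624; √(2b)=5.3479; u=(-5.2624+(-14.24))/5.3479=-3.6467, w=(-5.2624−(-14.24))/5.3479=1.6787
k=1: b·v=14.3×(-0.939)=-13.4277; √(2b)=5.3479; u=(-13.4277+(-2.487))/5.3479=-2.9759, w=(-13.4277−(-2.487))/5.3479=-2.0458
k=2: b·v=14.3×(-0.883)=-12.6269; √(2b)=5.3479; u=(-12.6269+(-16.525))/5.3479=-5.4511, w=(-12.6269−(-16.525))/5.3479=0.7289
k=3: b·v=14.3×2.61=37.3230; √(2b)=5.3479; u=(37.3230+(-39.621))/5.3479=-0.4297, w=(37.3230−(-39.621))/5.3479=14.3877

0: u=-3.6467 w=1.6787
1: u=-2.9759 w=-2.0458
2: u=-5.4511 w=0.7289
3: u=-0.4297 w=14.3877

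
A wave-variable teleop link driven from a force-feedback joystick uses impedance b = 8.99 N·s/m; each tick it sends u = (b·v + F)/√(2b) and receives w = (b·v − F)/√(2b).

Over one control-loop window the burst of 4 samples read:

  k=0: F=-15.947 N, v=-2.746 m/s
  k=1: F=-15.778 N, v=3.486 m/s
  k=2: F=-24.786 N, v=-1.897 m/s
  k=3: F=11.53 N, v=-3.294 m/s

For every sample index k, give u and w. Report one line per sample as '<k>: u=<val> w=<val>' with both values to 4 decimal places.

0: u=-9.5827 w=-2.0611
1: u=3.6698 w=11.1118
2: u=-9.8673 w=1.8235
3: u=-4.2646 w=-9.7029

k=0: b·v=8.99×(-2.746)=-24.6865; √(2b)=4.2403; u=(-24.6865+(-15.947))/4.2403=-9.5827, w=(-24.6865−(-15.947))/4.2403=-2.0611
k=1: b·v=8.99×3.486=31.3391; √(2b)=4.2403; u=(31.3391+(-15.778))/4.2403=3.6698, w=(31.3391−(-15.778))/4.2403=11.1118
k=2: b·v=8.99×(-1.897)=-17.0540; √(2b)=4.2403; u=(-17.0540+(-24.786))/4.2403=-9.8673, w=(-17.0540−(-24.786))/4.2403=1.8235
k=3: b·v=8.99×(-3.294)=-29.6131; √(2b)=4.2403; u=(-29.6131+11.53)/4.2403=-4.2646, w=(-29.6131−11.53)/4.2403=-9.7029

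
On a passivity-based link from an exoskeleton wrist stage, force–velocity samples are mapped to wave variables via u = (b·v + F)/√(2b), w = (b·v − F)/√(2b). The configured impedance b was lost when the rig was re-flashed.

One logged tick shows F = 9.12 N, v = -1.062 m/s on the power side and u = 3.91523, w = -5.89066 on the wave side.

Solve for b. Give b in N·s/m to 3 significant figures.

b = 1.73 N·s/m

u + w = -1.9754;  u + w = √(2b)·v, so √(2b) = -1.9754/(-1.062) = 1.8601.
b = (√(2b))²/2 = 3.4600/2 = 1.7300.
(Check via u − w = 2F/√(2b): u − w = 9.8059, 2F/√(2b) = 9.8059.)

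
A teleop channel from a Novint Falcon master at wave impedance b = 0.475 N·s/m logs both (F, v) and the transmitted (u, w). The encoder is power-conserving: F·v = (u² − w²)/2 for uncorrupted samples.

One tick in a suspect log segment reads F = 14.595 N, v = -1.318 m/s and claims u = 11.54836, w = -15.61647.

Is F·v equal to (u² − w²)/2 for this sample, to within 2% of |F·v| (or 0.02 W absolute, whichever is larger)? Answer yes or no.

no

F·v = 14.595×(-1.318) = -19.23621 W.
(u² − w²)/2 = (133.36462 − 243.87414)/2 = -55.25476 W.
|Δ| = 36.01855;  2% of max(1, |F·v|) = 0.38472.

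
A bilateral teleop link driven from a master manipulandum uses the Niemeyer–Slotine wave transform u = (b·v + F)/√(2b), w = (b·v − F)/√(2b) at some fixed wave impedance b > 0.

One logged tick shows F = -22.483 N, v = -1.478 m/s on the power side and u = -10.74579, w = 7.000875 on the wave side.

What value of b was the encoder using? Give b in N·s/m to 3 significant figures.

u + w = -3.744915;  u + w = √(2b)·v, so √(2b) = -3.744915/(-1.478) = 2.533772.
b = (√(2b))²/2 = 6.420000/2 = 3.210000.
(Check via u − w = 2F/√(2b): u − w = -17.746665, 2F/√(2b) = -17.746664.)

b = 3.21 N·s/m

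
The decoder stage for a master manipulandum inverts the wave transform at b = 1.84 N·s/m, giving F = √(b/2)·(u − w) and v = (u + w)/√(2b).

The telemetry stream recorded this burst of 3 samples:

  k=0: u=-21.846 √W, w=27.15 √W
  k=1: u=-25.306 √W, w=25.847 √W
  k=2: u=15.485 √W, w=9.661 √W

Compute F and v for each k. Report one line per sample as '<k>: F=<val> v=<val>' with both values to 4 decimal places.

k=0: u−w=-48.9960, u+w=5.3040; √(b/2)=0.9592, √(2b)=1.9183; F=0.9592×(-48.996)=-46.9953, v=5.3040/1.9183=2.7649
k=1: u−w=-51.1530, u+w=0.5410; √(b/2)=0.9592, √(2b)=1.9183; F=0.9592×(-51.153)=-49.0642, v=0.5410/1.9183=0.2820
k=2: u−w=5.8240, u+w=25.1460; √(b/2)=0.9592, √(2b)=1.9183; F=0.9592×5.824=5.5862, v=25.1460/1.9183=13.1083

0: F=-46.9953 v=2.7649
1: F=-49.0642 v=0.2820
2: F=5.5862 v=13.1083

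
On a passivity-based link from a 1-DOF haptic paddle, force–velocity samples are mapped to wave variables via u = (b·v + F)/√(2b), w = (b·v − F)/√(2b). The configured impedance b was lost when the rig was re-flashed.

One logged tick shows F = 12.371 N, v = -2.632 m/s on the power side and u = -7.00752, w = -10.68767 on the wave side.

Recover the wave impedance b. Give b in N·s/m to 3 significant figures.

u + w = -17.69519;  u + w = √(2b)·v, so √(2b) = -17.69519/(-2.632) = 6.72310.
b = (√(2b))²/2 = 45.20003/2 = 22.60001.
(Check via u − w = 2F/√(2b): u − w = 3.68015, 2F/√(2b) = 3.68015.)

b = 22.6 N·s/m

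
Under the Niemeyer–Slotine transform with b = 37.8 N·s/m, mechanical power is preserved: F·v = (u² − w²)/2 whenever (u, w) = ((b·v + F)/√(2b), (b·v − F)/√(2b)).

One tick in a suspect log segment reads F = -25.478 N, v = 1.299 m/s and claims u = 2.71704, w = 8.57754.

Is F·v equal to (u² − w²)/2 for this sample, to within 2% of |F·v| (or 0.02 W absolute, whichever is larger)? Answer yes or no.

F·v = (-25.478)×1.299 = -33.09592 W.
(u² − w²)/2 = (7.38231 − 73.57419)/2 = -33.09594 W.
|Δ| = 0.00002;  2% of max(1, |F·v|) = 0.66192.

yes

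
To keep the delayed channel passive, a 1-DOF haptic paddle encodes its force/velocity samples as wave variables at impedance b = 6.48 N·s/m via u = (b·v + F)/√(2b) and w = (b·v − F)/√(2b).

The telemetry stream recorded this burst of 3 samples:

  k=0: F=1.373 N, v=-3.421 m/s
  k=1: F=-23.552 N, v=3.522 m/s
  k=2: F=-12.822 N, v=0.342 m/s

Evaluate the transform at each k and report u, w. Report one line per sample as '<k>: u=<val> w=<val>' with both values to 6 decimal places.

k=0: b·v=6.48×(-3.421)=-22.168080; √(2b)=3.600000; u=(-22.168080+1.373)/3.600000=-5.776411, w=(-22.168080−1.373)/3.600000=-6.539189
k=1: b·v=6.48×3.522=22.822560; √(2b)=3.600000; u=(22.822560+(-23.552))/3.600000=-0.202622, w=(22.822560−(-23.552))/3.600000=12.881822
k=2: b·v=6.48×0.342=2.216160; √(2b)=3.600000; u=(2.216160+(-12.822))/3.600000=-2.946067, w=(2.216160−(-12.822))/3.600000=4.177267

0: u=-5.776411 w=-6.539189
1: u=-0.202622 w=12.881822
2: u=-2.946067 w=4.177267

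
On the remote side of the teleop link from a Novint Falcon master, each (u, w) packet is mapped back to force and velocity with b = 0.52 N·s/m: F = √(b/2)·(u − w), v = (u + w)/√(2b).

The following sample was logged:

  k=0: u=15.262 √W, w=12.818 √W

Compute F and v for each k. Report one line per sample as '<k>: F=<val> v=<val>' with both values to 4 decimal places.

0: F=1.2462 v=27.5347

k=0: u−w=2.4440, u+w=28.0800; √(b/2)=0.5099, √(2b)=1.0198; F=0.5099×2.444=1.2462, v=28.0800/1.0198=27.5347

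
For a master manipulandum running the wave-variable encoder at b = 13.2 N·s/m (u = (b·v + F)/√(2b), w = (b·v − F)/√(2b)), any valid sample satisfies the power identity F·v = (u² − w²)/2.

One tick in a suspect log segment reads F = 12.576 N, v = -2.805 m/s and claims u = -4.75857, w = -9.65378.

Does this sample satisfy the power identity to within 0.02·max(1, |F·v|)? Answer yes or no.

yes

F·v = 12.576×(-2.805) = -35.27568 W.
(u² − w²)/2 = (22.64399 − 93.19547)/2 = -35.27574 W.
|Δ| = 0.00006;  2% of max(1, |F·v|) = 0.70551.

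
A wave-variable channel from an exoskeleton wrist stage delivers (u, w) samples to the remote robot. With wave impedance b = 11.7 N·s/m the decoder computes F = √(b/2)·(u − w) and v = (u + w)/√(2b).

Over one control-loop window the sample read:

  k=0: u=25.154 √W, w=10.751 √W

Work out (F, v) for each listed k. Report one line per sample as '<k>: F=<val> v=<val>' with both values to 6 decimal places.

0: F=34.836210 v=7.422445

k=0: u−w=14.403000, u+w=35.905000; √(b/2)=2.418677, √(2b)=4.837355; F=2.418677×14.403=34.836210, v=35.905000/4.837355=7.422445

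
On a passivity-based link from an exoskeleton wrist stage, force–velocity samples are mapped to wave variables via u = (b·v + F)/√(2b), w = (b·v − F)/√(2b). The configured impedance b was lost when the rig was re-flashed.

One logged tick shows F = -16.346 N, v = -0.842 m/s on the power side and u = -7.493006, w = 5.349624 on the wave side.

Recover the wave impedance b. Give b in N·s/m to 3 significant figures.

u + w = -2.143382;  u + w = √(2b)·v, so √(2b) = -2.143382/(-0.842) = 2.545584.
b = (√(2b))²/2 = 6.480000/2 = 3.240000.
(Check via u − w = 2F/√(2b): u − w = -12.842630, 2F/√(2b) = -12.842631.)

b = 3.24 N·s/m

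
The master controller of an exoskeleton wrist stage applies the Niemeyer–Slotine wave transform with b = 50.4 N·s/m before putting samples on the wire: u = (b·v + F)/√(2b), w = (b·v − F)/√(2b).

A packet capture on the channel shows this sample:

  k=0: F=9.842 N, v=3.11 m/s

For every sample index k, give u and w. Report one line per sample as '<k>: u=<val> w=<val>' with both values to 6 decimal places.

0: u=16.592363 w=14.631789

k=0: b·v=50.4×3.11=156.744000; √(2b)=10.039920; u=(156.744000+9.842)/10.039920=16.592363, w=(156.744000−9.842)/10.039920=14.631789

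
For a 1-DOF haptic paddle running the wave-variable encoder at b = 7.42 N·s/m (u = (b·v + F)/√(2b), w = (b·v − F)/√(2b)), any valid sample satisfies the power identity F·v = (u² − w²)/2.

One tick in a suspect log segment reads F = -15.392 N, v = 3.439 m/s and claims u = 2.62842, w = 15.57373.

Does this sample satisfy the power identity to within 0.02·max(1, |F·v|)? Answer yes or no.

F·v = (-15.392)×3.439 = -52.93309 W.
(u² − w²)/2 = (6.90859 − 242.54107)/2 = -117.81624 W.
|Δ| = 64.88315;  2% of max(1, |F·v|) = 1.05866.

no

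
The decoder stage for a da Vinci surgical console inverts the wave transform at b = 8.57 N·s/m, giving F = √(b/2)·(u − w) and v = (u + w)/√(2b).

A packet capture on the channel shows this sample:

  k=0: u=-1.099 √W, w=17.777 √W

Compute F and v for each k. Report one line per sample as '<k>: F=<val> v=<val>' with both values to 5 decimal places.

k=0: u−w=-18.87600, u+w=16.67800; √(b/2)=2.07002, √(2b)=4.14005; F=2.07002×(-18.876)=-39.07378, v=16.67800/4.14005=4.02846

0: F=-39.07378 v=4.02846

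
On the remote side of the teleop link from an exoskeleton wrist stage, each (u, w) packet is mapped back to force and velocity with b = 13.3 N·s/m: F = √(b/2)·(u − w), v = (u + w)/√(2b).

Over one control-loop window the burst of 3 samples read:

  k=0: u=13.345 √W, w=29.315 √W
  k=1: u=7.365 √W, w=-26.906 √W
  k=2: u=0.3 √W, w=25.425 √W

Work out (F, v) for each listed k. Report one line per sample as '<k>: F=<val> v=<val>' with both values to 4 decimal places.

k=0: u−w=-15.9700, u+w=42.6600; √(b/2)=2.5788, √(2b)=5.1575; F=2.5788×(-15.97)=-41.1828, v=42.6600/5.1575=8.2714
k=1: u−w=34.2710, u+w=-19.5410; √(b/2)=2.5788, √(2b)=5.1575; F=2.5788×34.271=88.3767, v=-19.5410/5.1575=-3.7888
k=2: u−w=-25.1250, u+w=25.7250; √(b/2)=2.5788, √(2b)=5.1575; F=2.5788×(-25.125)=-64.7913, v=25.7250/5.1575=4.9879

0: F=-41.1828 v=8.2714
1: F=88.3767 v=-3.7888
2: F=-64.7913 v=4.9879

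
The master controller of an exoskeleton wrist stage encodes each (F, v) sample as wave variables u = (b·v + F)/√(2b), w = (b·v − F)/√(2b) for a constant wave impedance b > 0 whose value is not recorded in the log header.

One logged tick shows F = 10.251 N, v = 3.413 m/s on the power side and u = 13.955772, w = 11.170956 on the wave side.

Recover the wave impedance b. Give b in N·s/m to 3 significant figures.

u + w = 25.126728;  u + w = √(2b)·v, so √(2b) = 25.126728/3.413 = 7.362065.
b = (√(2b))²/2 = 54.200002/2 = 27.100001.
(Check via u − w = 2F/√(2b): u − w = 2.784816, 2F/√(2b) = 2.784816.)

b = 27.1 N·s/m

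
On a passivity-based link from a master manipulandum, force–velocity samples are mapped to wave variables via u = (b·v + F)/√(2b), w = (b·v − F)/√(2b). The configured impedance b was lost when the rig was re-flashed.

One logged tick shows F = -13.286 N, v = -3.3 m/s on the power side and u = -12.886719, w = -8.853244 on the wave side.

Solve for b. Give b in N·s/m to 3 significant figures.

u + w = -21.739963;  u + w = √(2b)·v, so √(2b) = -21.739963/(-3.3) = 6.587868.
b = (√(2b))²/2 = 43.399999/2 = 21.700000.
(Check via u − w = 2F/√(2b): u − w = -4.033475, 2F/√(2b) = -4.033475.)

b = 21.7 N·s/m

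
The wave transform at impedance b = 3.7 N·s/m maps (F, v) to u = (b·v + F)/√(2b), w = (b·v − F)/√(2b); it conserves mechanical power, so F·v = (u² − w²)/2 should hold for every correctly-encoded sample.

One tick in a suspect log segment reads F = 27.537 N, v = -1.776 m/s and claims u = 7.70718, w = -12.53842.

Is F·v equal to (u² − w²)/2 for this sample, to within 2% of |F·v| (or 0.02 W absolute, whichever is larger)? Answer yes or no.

F·v = 27.537×(-1.776) = -48.90571 W.
(u² − w²)/2 = (59.40062 − 157.21198)/2 = -48.90568 W.
|Δ| = 0.00004;  2% of max(1, |F·v|) = 0.97811.

yes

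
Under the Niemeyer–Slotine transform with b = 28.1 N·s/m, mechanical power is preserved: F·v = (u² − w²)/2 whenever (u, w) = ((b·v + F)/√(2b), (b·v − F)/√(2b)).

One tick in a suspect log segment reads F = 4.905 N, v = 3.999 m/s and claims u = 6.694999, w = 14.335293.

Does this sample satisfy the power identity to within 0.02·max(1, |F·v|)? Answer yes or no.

F·v = 4.905×3.999 = 19.615095 W.
(u² − w²)/2 = (44.823012 − 205.500625)/2 = -80.338807 W.
|Δ| = 99.953902;  2% of max(1, |F·v|) = 0.392302.

no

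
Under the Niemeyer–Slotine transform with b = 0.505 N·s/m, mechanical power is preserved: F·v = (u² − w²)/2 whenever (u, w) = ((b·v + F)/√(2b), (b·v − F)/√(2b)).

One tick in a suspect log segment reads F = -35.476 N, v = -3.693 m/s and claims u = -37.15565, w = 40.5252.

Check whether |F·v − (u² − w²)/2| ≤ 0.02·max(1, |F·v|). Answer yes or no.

F·v = (-35.476)×(-3.693) = 131.01287 W.
(u² − w²)/2 = (1380.54233 − 1642.29184)/2 = -130.87475 W.
|Δ| = 261.88762;  2% of max(1, |F·v|) = 2.62026.

no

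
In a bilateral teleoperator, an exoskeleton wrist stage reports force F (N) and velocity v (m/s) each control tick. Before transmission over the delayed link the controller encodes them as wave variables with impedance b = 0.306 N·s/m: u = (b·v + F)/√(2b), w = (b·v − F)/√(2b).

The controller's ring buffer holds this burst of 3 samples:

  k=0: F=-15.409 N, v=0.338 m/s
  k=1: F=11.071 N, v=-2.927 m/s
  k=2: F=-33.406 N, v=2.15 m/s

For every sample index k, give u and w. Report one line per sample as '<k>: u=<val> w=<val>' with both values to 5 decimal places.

0: u=-19.56473 w=19.82915
1: u=13.00688 w=-15.29668
2: u=-41.86108 w=43.54303

k=0: b·v=0.306×0.338=0.10343; √(2b)=0.78230; u=(0.10343+(-15.409))/0.78230=-19.56473, w=(0.10343−(-15.409))/0.78230=19.82915
k=1: b·v=0.306×(-2.927)=-0.89566; √(2b)=0.78230; u=(-0.89566+11.071)/0.78230=13.00688, w=(-0.89566−11.071)/0.78230=-15.29668
k=2: b·v=0.306×2.15=0.65790; √(2b)=0.78230; u=(0.65790+(-33.406))/0.78230=-41.86108, w=(0.65790−(-33.406))/0.78230=43.54303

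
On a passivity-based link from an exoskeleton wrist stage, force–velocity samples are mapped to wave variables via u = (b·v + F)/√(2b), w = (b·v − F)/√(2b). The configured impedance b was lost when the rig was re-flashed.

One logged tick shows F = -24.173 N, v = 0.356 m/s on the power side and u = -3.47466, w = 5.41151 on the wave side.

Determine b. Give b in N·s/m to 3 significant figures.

u + w = 1.9368;  u + w = √(2b)·v, so √(2b) = 1.9368/0.356 = 5.4406.
b = (√(2b))²/2 = 29.6000/2 = 14.8000.
(Check via u − w = 2F/√(2b): u − w = -8.8862, 2F/√(2b) = -8.8862.)

b = 14.8 N·s/m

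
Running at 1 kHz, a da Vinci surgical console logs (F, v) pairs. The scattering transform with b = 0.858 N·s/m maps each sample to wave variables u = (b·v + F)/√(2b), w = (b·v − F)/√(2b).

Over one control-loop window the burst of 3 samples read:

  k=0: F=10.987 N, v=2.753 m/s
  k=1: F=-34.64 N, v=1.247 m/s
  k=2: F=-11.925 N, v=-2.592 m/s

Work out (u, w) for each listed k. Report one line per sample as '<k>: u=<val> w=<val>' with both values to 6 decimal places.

0: u=10.190430 w=-6.584105
1: u=-25.626757 w=27.260280
2: u=-10.801029 w=7.405608

k=0: b·v=0.858×2.753=2.362074; √(2b)=1.309962; u=(2.362074+10.987)/1.309962=10.190430, w=(2.362074−10.987)/1.309962=-6.584105
k=1: b·v=0.858×1.247=1.069926; √(2b)=1.309962; u=(1.069926+(-34.64))/1.309962=-25.626757, w=(1.069926−(-34.64))/1.309962=27.260280
k=2: b·v=0.858×(-2.592)=-2.223936; √(2b)=1.309962; u=(-2.223936+(-11.925))/1.309962=-10.801029, w=(-2.223936−(-11.925))/1.309962=7.405608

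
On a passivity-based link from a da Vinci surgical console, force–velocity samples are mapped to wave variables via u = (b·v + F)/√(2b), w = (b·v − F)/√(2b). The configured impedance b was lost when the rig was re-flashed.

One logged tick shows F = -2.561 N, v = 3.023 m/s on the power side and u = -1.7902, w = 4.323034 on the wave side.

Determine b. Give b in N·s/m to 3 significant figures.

u + w = 2.532834;  u + w = √(2b)·v, so √(2b) = 2.532834/3.023 = 0.837854.
b = (√(2b))²/2 = 0.702000/2 = 0.351000.
(Check via u − w = 2F/√(2b): u − w = -6.113234, 2F/√(2b) = -6.113234.)

b = 0.351 N·s/m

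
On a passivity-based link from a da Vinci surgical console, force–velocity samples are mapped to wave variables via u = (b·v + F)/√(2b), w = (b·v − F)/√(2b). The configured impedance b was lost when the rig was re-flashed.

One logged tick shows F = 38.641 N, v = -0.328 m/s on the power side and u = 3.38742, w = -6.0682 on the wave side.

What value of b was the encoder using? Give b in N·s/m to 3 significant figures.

u + w = -2.68078;  u + w = √(2b)·v, so √(2b) = -2.68078/(-0.328) = 8.17311.
b = (√(2b))²/2 = 66.79972/2 = 33.39986.
(Check via u − w = 2F/√(2b): u − w = 9.45562, 2F/√(2b) = 9.45564.)

b = 33.4 N·s/m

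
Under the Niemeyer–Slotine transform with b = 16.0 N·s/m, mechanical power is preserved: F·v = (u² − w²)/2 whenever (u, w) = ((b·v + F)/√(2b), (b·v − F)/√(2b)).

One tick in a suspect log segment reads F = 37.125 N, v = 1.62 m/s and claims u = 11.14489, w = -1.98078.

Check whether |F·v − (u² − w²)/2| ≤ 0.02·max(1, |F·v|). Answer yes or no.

yes

F·v = 37.125×1.62 = 60.14250 W.
(u² − w²)/2 = (124.20857 − 3.92349)/2 = 60.14254 W.
|Δ| = 0.00004;  2% of max(1, |F·v|) = 1.20285.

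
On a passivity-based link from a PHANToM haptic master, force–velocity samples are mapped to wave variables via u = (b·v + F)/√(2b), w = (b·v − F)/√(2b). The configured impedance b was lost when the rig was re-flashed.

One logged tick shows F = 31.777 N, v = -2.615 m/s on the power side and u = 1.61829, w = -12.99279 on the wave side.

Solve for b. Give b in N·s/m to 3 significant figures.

b = 9.46 N·s/m

u + w = -11.3745;  u + w = √(2b)·v, so √(2b) = -11.3745/(-2.615) = 4.3497.
b = (√(2b))²/2 = 18.9200/2 = 9.4600.
(Check via u − w = 2F/√(2b): u − w = 14.6111, 2F/√(2b) = 14.6111.)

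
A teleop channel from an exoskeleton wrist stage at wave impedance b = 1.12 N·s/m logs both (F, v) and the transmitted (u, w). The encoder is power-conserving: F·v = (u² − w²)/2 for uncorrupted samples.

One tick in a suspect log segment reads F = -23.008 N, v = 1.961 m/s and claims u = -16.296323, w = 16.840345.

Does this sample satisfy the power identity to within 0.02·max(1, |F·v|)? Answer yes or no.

F·v = (-23.008)×1.961 = -45.118688 W.
(u² − w²)/2 = (265.570143 − 283.597220)/2 = -9.013538 W.
|Δ| = 36.105150;  2% of max(1, |F·v|) = 0.902374.

no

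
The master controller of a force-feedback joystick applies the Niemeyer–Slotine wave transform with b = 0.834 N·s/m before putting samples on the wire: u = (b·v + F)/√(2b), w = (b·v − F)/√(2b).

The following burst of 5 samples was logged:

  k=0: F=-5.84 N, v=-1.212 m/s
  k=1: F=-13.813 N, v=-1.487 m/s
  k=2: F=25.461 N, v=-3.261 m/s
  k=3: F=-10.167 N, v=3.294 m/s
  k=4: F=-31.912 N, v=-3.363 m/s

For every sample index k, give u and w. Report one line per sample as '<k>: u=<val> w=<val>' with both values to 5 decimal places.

k=0: b·v=0.834×(-1.212)=-1.01081; √(2b)=1.29151; u=(-1.01081+(-5.84))/1.29151=-5.30449, w=(-1.01081−(-5.84))/1.29151=3.73918
k=1: b·v=0.834×(-1.487)=-1.24016; √(2b)=1.29151; u=(-1.24016+(-13.813))/1.29151=-11.65546, w=(-1.24016−(-13.813))/1.29151=9.73499
k=2: b·v=0.834×(-3.261)=-2.71967; √(2b)=1.29151; u=(-2.71967+25.461)/1.29151=17.60831, w=(-2.71967−25.461)/1.29151=-21.81993
k=3: b·v=0.834×3.294=2.74720; √(2b)=1.29151; u=(2.74720+(-10.167))/1.29151=-5.74506, w=(2.74720−(-10.167))/1.29151=9.99929
k=4: b·v=0.834×(-3.363)=-2.80474; √(2b)=1.29151; u=(-2.80474+(-31.912))/1.29151=-26.88072, w=(-2.80474−(-31.912))/1.29151=22.53737

0: u=-5.30449 w=3.73918
1: u=-11.65546 w=9.73499
2: u=17.60831 w=-21.81993
3: u=-5.74506 w=9.99929
4: u=-26.88072 w=22.53737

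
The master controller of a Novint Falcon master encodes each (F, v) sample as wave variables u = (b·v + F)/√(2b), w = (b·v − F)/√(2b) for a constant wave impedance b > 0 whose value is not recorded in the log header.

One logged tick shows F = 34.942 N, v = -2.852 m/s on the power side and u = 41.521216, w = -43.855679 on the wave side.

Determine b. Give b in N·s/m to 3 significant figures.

u + w = -2.334463;  u + w = √(2b)·v, so √(2b) = -2.334463/(-2.852) = 0.818535.
b = (√(2b))²/2 = 0.670000/2 = 0.335000.
(Check via u − w = 2F/√(2b): u − w = 85.376895, 2F/√(2b) = 85.376880.)

b = 0.335 N·s/m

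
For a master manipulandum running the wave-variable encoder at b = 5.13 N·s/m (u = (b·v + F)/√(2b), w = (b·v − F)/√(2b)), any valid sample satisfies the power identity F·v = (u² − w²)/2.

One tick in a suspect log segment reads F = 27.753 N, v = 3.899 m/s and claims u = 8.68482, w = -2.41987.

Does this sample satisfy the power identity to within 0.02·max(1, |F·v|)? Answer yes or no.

no

F·v = 27.753×3.899 = 108.20895 W.
(u² − w²)/2 = (75.42610 − 5.85577)/2 = 34.78516 W.
|Δ| = 73.42378;  2% of max(1, |F·v|) = 2.16418.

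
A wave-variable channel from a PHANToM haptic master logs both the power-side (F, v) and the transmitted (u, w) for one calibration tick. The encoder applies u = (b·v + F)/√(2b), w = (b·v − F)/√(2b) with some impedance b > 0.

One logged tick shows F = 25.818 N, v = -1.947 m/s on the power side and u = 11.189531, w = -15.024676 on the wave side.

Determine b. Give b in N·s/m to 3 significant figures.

u + w = -3.835145;  u + w = √(2b)·v, so √(2b) = -3.835145/(-1.947) = 1.969771.
b = (√(2b))²/2 = 3.880000/2 = 1.940000.
(Check via u − w = 2F/√(2b): u − w = 26.214207, 2F/√(2b) = 26.214209.)

b = 1.94 N·s/m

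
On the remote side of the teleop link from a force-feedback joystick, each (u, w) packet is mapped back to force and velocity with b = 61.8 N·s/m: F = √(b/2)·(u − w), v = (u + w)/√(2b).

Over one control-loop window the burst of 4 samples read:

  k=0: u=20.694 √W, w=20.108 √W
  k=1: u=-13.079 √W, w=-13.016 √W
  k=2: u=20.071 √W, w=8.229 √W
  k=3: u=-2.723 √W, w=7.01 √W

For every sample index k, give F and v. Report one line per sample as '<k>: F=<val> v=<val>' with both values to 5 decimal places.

0: F=3.25744 v=3.67005
1: F=-0.35020 v=-2.34719
2: F=65.82704 v=2.54552
3: F=-54.10358 v=0.38561

k=0: u−w=0.58600, u+w=40.80200; √(b/2)=5.55878, √(2b)=11.11755; F=5.55878×0.586=3.25744, v=40.80200/11.11755=3.67005
k=1: u−w=-0.06300, u+w=-26.09500; √(b/2)=5.55878, √(2b)=11.11755; F=5.55878×(-0.063)=-0.35020, v=-26.09500/11.11755=-2.34719
k=2: u−w=11.84200, u+w=28.30000; √(b/2)=5.55878, √(2b)=11.11755; F=5.55878×11.842=65.82704, v=28.30000/11.11755=2.54552
k=3: u−w=-9.73300, u+w=4.28700; √(b/2)=5.55878, √(2b)=11.11755; F=5.55878×(-9.733)=-54.10358, v=4.28700/11.11755=0.38561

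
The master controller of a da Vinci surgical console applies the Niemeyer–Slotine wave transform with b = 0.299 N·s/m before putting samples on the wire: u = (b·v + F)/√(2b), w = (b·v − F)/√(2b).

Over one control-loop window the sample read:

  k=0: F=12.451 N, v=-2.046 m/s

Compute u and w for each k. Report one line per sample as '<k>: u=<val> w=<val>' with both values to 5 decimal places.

k=0: b·v=0.299×(-2.046)=-0.61175; √(2b)=0.77330; u=(-0.61175+12.451)/0.77330=15.30994, w=(-0.61175−12.451)/0.77330=-16.89212

0: u=15.30994 w=-16.89212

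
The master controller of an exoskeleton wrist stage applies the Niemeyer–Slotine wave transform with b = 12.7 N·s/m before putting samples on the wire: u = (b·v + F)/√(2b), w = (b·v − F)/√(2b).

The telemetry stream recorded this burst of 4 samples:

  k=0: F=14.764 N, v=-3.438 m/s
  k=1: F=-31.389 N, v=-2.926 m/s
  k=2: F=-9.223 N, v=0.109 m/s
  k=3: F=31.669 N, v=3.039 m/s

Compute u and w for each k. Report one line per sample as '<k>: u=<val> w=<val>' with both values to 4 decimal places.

k=0: b·v=12.7×(-3.438)=-43.6626; √(2b)=5.0398; u=(-43.6626+14.764)/5.0398=-5.7340, w=(-43.6626−14.764)/5.0398=-11.5929
k=1: b·v=12.7×(-2.926)=-37.1602; √(2b)=5.0398; u=(-37.1602+(-31.389))/5.0398=-13.6015, w=(-37.1602−(-31.389))/5.0398=-1.1451
k=2: b·v=12.7×0.109=1.3843; √(2b)=5.0398; u=(1.3843+(-9.223))/5.0398=-1.5553, w=(1.3843−(-9.223))/5.0398=2.1047
k=3: b·v=12.7×3.039=38.5953; √(2b)=5.0398; u=(38.5953+31.669)/5.0398=13.9418, w=(38.5953−31.669)/5.0398=1.3743

0: u=-5.7340 w=-11.5929
1: u=-13.6015 w=-1.1451
2: u=-1.5553 w=2.1047
3: u=13.9418 w=1.3743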